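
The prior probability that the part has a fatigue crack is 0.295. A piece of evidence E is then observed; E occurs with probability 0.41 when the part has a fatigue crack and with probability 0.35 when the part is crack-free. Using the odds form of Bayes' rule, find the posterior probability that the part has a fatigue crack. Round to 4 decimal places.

Prior odds = 0.295/(1−0.295) = 0.41844. In log-odds, ln(0.41844) = -0.87122.
Add log likelihood ratio: ln(1.1714) = 0.15822.
Posterior log-odds = -0.71300, so posterior odds = exp(-0.71300) = 0.49017. Converting, P(H|E) = 0.49017/1.4902 = 0.3289.

Posterior probability ≈ 0.3289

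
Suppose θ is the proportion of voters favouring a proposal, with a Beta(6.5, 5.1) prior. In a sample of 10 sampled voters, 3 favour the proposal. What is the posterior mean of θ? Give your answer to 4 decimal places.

Posterior mean ≈ 0.4398

The binomial likelihood is conjugate to the Beta prior: with 3 successes and 7 failures, the posterior is Beta(6.5+3, 5.1+7) = Beta(9.5, 12.1).
Posterior mean = α/(α+β) = 9.5/21.6 = 0.4398.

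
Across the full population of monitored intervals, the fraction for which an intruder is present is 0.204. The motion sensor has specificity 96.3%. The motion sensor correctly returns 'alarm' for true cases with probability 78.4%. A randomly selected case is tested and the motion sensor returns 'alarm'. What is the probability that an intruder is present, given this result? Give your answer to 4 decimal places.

P(H | E) ≈ 0.8445

Write H for 'an intruder is present'. Prior odds H:¬H = 0.204/0.796 = 0.25628. For the 'alarm' outcome, the likelihood ratio is 0.784/0.037 = 21.189.
Posterior odds = 0.25628 × 21.189 = 5.4304, so P(H|E) = 5.4304/(1+5.4304) = 0.8445.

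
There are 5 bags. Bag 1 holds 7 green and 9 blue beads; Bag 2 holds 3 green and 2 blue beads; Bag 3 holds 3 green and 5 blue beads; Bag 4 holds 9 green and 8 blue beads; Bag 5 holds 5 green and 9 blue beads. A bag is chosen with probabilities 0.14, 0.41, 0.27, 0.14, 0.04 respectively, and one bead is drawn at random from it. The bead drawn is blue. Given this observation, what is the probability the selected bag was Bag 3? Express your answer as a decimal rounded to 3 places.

Posterior probability ≈ 0.335

Tabulate prior·likelihood by source: [1] prior 0.14, lik 0.5625, product 0.07875; [2] prior 0.41, lik 0.4, product 0.1640; [3] prior 0.27, lik 0.625, product 0.1688; [4] prior 0.14, lik 0.4706, product 0.06588; [5] prior 0.04, lik 0.6429, product 0.02571.
Normalizing constant = 0.50310; the posterior for Bag 3 is its product over the sum, 0.1688/0.50310 = 0.335.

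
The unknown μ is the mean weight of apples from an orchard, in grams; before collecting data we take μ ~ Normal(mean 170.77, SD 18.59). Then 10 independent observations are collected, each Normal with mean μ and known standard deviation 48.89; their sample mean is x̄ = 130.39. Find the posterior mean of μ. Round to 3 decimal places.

With known σ, the Normal prior is conjugate. Weight on the data is w = (n/σ²)/(n/σ² + 1/τ₀²) = 0.00418369/(0.00418369+0.00289362) = 0.59114.
Posterior mean = w·x̄ + (1−w)·μ₀ = 0.59114·130.39 + 0.40886·170.77 = 146.900.

Posterior mean ≈ 146.900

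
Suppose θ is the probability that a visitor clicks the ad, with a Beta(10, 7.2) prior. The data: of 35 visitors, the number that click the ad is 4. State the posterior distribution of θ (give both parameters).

The binomial likelihood is conjugate to the Beta prior: with 4 successes and 31 failures, the posterior is Beta(10+4, 7.2+31) = Beta(14, 38.2).

Posterior: Beta(14, 38.2)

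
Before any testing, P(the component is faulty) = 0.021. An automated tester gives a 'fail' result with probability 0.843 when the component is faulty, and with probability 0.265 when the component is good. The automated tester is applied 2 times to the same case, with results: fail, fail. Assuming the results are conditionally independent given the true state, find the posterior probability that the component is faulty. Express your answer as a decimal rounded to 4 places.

Posterior P(H) ≈ 0.1784

With H the event that the component is faulty, the joint likelihood of the observed sequence is P(data|H) = 0.843·0.843 = 0.71065 and P(data|¬H) = 0.265·0.265 = 0.070225.
Bayes: P(H|data) = 0.021·0.71065 / (0.021·0.71065 + 0.979·0.070225) = 0.014924/0.083674 = 0.1784.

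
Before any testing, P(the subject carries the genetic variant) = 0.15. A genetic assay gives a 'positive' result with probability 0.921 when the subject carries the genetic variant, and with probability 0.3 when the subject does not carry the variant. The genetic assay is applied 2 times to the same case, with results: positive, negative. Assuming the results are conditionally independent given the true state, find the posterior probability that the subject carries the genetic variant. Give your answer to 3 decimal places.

Let H be the event that the subject carries the genetic variant; start with P(H) = 0.15. P('positive'|H) = 0.921, P('positive'|¬H) = 0.3.
Update on result 1 ('positive'): P(H) ← 0.921·0.1500 / (0.921·0.1500 + 0.3·0.8500) = 0.13815/0.39315 = 0.3514.
Update on result 2 ('negative'): P(H) ← 0.079·0.3514 / (0.079·0.3514 + 0.7·0.6486) = 0.027760/0.48179 = 0.0576.

Posterior P(H) ≈ 0.058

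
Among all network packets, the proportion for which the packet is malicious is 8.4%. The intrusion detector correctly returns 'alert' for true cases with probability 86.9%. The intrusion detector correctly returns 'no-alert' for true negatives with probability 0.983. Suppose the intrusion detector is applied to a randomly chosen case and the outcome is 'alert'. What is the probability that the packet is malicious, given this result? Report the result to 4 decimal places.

P(H | E) ≈ 0.8242

Write H for 'the packet is malicious'. Prior odds H:¬H = 0.084/0.916 = 0.091703. For the 'alert' outcome, the likelihood ratio is 0.869/0.017 = 51.118.
Posterior odds = 0.091703 × 51.118 = 4.6876, so P(H|E) = 4.6876/(1+4.6876) = 0.8242.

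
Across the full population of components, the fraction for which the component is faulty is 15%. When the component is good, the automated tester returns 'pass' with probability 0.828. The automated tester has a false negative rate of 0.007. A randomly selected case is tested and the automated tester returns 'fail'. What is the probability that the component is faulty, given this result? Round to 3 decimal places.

Write H for 'the component is faulty'. Prior odds H:¬H = 0.15/0.85 = 0.17647. For the 'fail' outcome, the likelihood ratio is 0.993/0.172 = 5.7733.
Posterior odds = 0.17647 × 5.7733 = 1.0188, so P(H|E) = 1.0188/(1+1.0188) = 0.505.

P(H | E) ≈ 0.505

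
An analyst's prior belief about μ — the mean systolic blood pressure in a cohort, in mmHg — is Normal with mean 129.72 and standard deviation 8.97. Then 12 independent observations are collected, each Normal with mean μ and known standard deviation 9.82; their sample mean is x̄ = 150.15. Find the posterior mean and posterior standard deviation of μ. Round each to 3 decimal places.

Posterior mean ≈ 148.295; posterior SD ≈ 2.703

With known σ, the Normal prior is conjugate. Weight on the data is w = (n/σ²)/(n/σ² + 1/τ₀²) = 0.124440/(0.124440+0.0124284) = 0.90919.
Posterior mean = w·x̄ + (1−w)·μ₀ = 0.90919·150.15 + 0.090806·129.72 = 148.295. Posterior variance = 1/(0.124440+0.0124284) = 7.30632, so SD = 2.703.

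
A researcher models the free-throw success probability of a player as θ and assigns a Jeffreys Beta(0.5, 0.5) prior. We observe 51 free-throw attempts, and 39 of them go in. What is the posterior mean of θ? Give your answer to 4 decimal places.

Observing 39 successes and 12 failures updates Beta(0.5, 0.5) by adding the success and failure counts to the two shape parameters: α = 0.5+39 = 39.5, β = 0.5+12 = 12.5.
Posterior mean = α/(α+β) = 39.5/52 = 0.7596.

Posterior mean ≈ 0.7596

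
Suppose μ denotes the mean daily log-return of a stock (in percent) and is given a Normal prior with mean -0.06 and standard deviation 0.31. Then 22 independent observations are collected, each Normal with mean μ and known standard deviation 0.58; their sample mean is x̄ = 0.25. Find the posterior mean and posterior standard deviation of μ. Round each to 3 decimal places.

Prior precision 1/τ₀² = 1/0.31² = 10.4058; data precision n/σ² = 22/0.58² = 65.3983.
Posterior precision = 10.4058 + 65.3983 = 75.8042, giving posterior SD = 1/√75.8042 = 0.115.
Posterior mean = (10.4058·-0.06 + 65.3983·0.25) / 75.8042 = 0.207.

Posterior mean ≈ 0.207; posterior SD ≈ 0.115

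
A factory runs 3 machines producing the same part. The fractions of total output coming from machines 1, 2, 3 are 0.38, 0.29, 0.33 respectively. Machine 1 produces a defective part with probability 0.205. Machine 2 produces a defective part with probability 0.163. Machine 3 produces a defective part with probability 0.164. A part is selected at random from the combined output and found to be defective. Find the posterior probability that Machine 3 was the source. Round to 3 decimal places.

Posterior probability ≈ 0.302

Tabulate prior·likelihood by source: [1] prior 0.38, lik 0.205, product 0.07790; [2] prior 0.29, lik 0.163, product 0.04727; [3] prior 0.33, lik 0.164, product 0.05412.
Normalizing constant = 0.17929; the posterior for Machine 3 is its product over the sum, 0.05412/0.17929 = 0.302.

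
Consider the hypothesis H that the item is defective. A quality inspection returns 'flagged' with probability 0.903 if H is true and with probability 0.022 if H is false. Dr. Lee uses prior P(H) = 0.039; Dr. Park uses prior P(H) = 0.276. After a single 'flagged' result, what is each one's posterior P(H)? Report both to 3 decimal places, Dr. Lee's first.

P('+'|H) = 0.903, P('+'|¬H) = 0.022.
Dr. Lee: numerator 0.903·0.039 = 0.035217; evidence = 0.035217+0.022·0.961 = 0.056359; posterior = 0.625.
Dr. Park: numerator 0.903·0.276 = 0.24923; evidence = 0.24923+0.022·0.724 = 0.26516; posterior = 0.940.

Dr. Lee: 0.625; Dr. Park: 0.940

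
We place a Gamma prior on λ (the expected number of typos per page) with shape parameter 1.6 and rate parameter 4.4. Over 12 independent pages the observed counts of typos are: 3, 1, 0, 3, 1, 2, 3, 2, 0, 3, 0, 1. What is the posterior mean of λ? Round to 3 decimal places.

Posterior mean ≈ 1.256

Total count ∑xᵢ = 19 over n = 12 pages.
Gamma is conjugate to the Poisson likelihood: posterior is Gamma(shape = 1.6+19 = 20.6, rate = 4.4+12 = 16.4).
Posterior mean = shape/rate = 20.6/16.4 = 1.256.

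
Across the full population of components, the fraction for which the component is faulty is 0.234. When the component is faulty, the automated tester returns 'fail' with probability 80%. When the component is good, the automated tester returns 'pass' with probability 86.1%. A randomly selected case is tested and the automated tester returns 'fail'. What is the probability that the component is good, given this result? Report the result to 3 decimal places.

P(¬H | E) ≈ 0.363

Write H for 'the component is faulty'. Prior odds H:¬H = 0.234/0.766 = 0.30548. For the 'fail' outcome, the likelihood ratio is 0.8/0.139 = 5.7554.
Posterior odds = 0.30548 × 5.7554 = 1.7582, so P(H|E) = 1.7582/(1+1.7582) = 0.637. Then P(¬H|E) = 1 − 0.637 = 0.363.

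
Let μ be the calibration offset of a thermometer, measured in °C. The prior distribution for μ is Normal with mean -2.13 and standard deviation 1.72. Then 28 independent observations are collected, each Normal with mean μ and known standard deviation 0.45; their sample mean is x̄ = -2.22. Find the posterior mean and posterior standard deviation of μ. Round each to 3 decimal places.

Prior precision 1/τ₀² = 1/1.72² = 0.338021; data precision n/σ² = 28/0.45² = 138.272.
Posterior precision = 0.338021 + 138.272 = 138.610, giving posterior SD = 1/√138.610 = 0.085.
Posterior mean = (0.338021·-2.13 + 138.272·-2.22) / 138.610 = -2.220.

Posterior mean ≈ -2.220; posterior SD ≈ 0.085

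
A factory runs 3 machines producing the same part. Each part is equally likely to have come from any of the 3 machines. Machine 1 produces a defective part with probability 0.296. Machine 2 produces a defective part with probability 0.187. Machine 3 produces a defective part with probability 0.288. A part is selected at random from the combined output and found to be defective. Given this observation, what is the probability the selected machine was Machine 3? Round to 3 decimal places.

P(defective|M1) = 0.296; P(defective|M2) = 0.187; P(defective|M3) = 0.288.
Prior × likelihood for each source: 0.333333·0.296=0.09867, 0.333333·0.187=0.06233, 0.333333·0.288=0.09600. Summing gives P(defective) = 0.25700.
P(Machine 3 | defective) = 0.09600 / 0.25700 = 0.374.

Posterior probability ≈ 0.374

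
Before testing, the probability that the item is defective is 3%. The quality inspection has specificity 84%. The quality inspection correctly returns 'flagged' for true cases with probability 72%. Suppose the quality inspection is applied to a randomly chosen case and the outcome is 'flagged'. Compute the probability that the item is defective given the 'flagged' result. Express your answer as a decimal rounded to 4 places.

P(H | E) ≈ 0.1222

Write H for 'the item is defective'. Prior odds H:¬H = 0.03/0.97 = 0.030928. For the 'flagged' outcome, the likelihood ratio is 0.72/0.16 = 4.5000.
Posterior odds = 0.030928 × 4.5000 = 0.13918, so P(H|E) = 0.13918/(1+0.13918) = 0.1222.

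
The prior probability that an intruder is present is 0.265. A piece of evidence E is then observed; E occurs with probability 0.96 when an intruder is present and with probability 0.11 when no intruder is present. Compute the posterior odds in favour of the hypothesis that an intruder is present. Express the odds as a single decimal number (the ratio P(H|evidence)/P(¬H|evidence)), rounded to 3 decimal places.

Prior odds = 0.265/(1−0.265) = 0.36054.
Likelihood ratio for E = 0.96/0.11 = 8.7273.
Posterior odds = prior odds × LR = 3.1466.

Posterior odds ≈ 3.147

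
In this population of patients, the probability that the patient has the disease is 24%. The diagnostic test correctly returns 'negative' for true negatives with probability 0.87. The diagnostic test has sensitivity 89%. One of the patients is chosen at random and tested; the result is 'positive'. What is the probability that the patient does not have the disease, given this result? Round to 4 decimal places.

P(¬H | E) ≈ 0.3163

Let H be the event that the patient has the disease. P(H) = 0.24, so P(¬H) = 0.76. With E the 'positive' result, P(E|H) = 0.89 and P(E|¬H) = 0.13.
P(E) = 0.89·0.24 + 0.13·0.76 = 0.21360 + 0.098800 = 0.31240.
By Bayes' theorem, P(H|E) = 0.21360 / 0.31240 = 0.6837. Hence P(¬H|E) = 1 − 0.6837 = 0.3163.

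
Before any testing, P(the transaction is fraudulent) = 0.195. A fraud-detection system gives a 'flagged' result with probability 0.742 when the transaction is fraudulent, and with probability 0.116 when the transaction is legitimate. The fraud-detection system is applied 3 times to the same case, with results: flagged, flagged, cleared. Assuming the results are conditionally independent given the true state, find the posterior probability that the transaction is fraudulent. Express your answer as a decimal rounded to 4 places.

Posterior P(H) ≈ 0.7431

With H the event that the transaction is fraudulent, the joint likelihood of the observed sequence is P(data|H) = 0.742·0.742·0.258 = 0.14205 and P(data|¬H) = 0.116·0.116·0.884 = 0.011895.
Bayes: P(H|data) = 0.195·0.14205 / (0.195·0.14205 + 0.805·0.011895) = 0.027699/0.037274 = 0.7431.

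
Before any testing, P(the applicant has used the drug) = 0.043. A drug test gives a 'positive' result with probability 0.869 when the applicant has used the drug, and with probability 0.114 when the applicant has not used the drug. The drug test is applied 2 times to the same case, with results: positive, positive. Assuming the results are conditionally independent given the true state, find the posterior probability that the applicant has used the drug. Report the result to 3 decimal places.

Posterior P(H) ≈ 0.723

Let H be the event that the applicant has used the drug; start with P(H) = 0.043. P('positive'|H) = 0.869, P('positive'|¬H) = 0.114.
Update on result 1 ('positive'): P(H) ← 0.869·0.0430 / (0.869·0.0430 + 0.114·0.9570) = 0.037367/0.14647 = 0.2551.
Update on result 2 ('positive'): P(H) ← 0.869·0.2551 / (0.869·0.2551 + 0.114·0.7449) = 0.22170/0.30662 = 0.7231.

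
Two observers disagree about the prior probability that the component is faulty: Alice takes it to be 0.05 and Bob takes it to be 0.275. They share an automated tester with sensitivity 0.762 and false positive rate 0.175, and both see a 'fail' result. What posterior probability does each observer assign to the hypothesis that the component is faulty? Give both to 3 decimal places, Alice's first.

Alice: 0.186; Bob: 0.623

P('+'|H) = 0.762, P('+'|¬H) = 0.175.
Alice: numerator 0.762·0.05 = 0.038100; evidence = 0.038100+0.175·0.95 = 0.20435; posterior = 0.186.
Bob: numerator 0.762·0.275 = 0.20955; evidence = 0.20955+0.175·0.725 = 0.33642; posterior = 0.623.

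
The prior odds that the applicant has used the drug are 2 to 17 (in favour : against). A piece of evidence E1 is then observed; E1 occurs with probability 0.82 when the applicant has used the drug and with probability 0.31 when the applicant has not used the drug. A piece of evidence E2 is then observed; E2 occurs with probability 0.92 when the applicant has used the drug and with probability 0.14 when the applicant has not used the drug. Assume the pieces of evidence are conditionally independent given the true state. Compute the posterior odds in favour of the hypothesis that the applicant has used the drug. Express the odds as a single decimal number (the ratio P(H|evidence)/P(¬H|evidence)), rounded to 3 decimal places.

Prior odds = 2/17 = 0.11765.
Likelihood ratio for E1 = 0.82/0.31 = 2.6452.
Likelihood ratio for E2 = 0.92/0.14 = 6.5714.
Posterior odds = prior odds × LR₁ × LR₂ = 2.0450.

Posterior odds ≈ 2.045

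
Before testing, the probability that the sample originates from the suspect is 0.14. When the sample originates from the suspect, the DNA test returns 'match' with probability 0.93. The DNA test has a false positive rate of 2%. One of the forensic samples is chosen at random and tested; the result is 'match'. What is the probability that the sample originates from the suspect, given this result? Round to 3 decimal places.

P(H | E) ≈ 0.883

Write H for 'the sample originates from the suspect'. Prior odds H:¬H = 0.14/0.86 = 0.16279. For the 'match' outcome, the likelihood ratio is 0.93/0.02 = 46.500.
Posterior odds = 0.16279 × 46.500 = 7.5698, so P(H|E) = 7.5698/(1+7.5698) = 0.883.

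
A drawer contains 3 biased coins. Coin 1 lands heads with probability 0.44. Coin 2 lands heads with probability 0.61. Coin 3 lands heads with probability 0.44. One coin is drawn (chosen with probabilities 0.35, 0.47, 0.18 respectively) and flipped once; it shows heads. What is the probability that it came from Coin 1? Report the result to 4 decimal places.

P(heads|C1) = 0.44; P(heads|C2) = 0.61; P(heads|C3) = 0.44.
Prior × likelihood for each source: 0.35·0.44=0.1540, 0.47·0.61=0.2867, 0.18·0.44=0.07920. Summing gives P(heads) = 0.51990.
P(Coin 1 | heads) = 0.1540 / 0.51990 = 0.2962.

Posterior probability ≈ 0.2962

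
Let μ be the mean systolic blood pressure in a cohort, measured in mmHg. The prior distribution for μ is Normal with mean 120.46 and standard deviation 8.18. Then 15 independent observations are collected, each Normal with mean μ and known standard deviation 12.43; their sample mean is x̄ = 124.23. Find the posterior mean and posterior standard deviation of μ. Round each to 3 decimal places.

With known σ, the Normal prior is conjugate. Weight on the data is w = (n/σ²)/(n/σ² + 1/τ₀²) = 0.0970843/(0.0970843+0.0149449) = 0.86660.
Posterior mean = w·x̄ + (1−w)·μ₀ = 0.86660·124.23 + 0.13340·120.46 = 123.727. Posterior variance = 1/(0.0970843+0.0149449) = 8.92624, so SD = 2.988.

Posterior mean ≈ 123.727; posterior SD ≈ 2.988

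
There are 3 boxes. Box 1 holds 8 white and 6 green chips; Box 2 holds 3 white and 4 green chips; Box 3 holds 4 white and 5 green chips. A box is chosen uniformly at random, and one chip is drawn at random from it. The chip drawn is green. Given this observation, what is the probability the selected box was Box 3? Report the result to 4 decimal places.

Posterior probability ≈ 0.3571

Tabulate prior·likelihood by source: [1] prior 0.333333, lik 0.4286, product 0.1429; [2] prior 0.333333, lik 0.5714, product 0.1905; [3] prior 0.333333, lik 0.5556, product 0.1852.
Normalizing constant = 0.51852; the posterior for Box 3 is its product over the sum, 0.1852/0.51852 = 0.3571.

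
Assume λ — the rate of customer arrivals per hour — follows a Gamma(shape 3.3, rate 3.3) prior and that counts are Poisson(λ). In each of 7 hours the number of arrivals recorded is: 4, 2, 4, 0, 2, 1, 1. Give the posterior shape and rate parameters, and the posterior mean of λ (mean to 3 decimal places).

The Poisson likelihood adds the total count to the shape and the number of exposure periods to the rate. Here ∑xᵢ = 14 and n = 7, so shape 3.3→17.3 and rate 3.3→10.3.
E[λ | data] = 17.3/10.3 = 1.680.

Posterior: Gamma(shape=17.3, rate=10.3); mean ≈ 1.680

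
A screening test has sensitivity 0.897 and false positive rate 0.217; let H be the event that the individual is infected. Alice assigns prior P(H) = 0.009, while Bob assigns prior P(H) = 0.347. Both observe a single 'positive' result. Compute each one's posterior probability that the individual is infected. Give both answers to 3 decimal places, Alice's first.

P('+'|H) = 0.897, P('+'|¬H) = 0.217.
Alice: numerator 0.897·0.009 = 0.0080730; evidence = 0.0080730+0.217·0.991 = 0.22312; posterior = 0.036.
Bob: numerator 0.897·0.347 = 0.31126; evidence = 0.31126+0.217·0.653 = 0.45296; posterior = 0.687.

Alice: 0.036; Bob: 0.687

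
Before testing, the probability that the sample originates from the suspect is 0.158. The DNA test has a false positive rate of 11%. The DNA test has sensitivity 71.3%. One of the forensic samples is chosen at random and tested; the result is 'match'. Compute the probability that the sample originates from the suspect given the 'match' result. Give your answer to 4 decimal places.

Write H for 'the sample originates from the suspect'. Prior odds H:¬H = 0.158/0.842 = 0.18765. For the 'match' outcome, the likelihood ratio is 0.713/0.11 = 6.4818.
Posterior odds = 0.18765 × 6.4818 = 1.2163, so P(H|E) = 1.2163/(1+1.2163) = 0.5488.

P(H | E) ≈ 0.5488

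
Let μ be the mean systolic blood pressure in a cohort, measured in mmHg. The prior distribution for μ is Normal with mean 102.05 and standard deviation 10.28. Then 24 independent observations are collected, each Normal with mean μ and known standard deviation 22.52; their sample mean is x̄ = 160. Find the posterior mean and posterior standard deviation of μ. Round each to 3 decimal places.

Posterior mean ≈ 150.343; posterior SD ≈ 4.196

Prior precision 1/τ₀² = 1/10.28² = 0.00946267; data precision n/σ² = 24/22.52² = 0.0473232.
Posterior precision = 0.00946267 + 0.0473232 = 0.0567859, giving posterior SD = 1/√0.0567859 = 4.196.
Posterior mean = (0.00946267·102.05 + 0.0473232·160) / 0.0567859 = 150.343.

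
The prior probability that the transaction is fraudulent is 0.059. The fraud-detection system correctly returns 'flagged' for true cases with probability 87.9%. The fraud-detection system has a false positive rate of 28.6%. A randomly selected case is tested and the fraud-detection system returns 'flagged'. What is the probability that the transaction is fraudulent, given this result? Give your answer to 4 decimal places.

Write H for 'the transaction is fraudulent'. Prior odds H:¬H = 0.059/0.941 = 0.062699. For the 'flagged' outcome, the likelihood ratio is 0.879/0.286 = 3.0734.
Posterior odds = 0.062699 × 3.0734 = 0.19270, so P(H|E) = 0.19270/(1+0.19270) = 0.1616.

P(H | E) ≈ 0.1616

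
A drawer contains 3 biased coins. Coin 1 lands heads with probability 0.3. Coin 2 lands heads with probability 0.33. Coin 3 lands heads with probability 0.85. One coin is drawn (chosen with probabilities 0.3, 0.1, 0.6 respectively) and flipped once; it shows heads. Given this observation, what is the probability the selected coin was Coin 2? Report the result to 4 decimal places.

Posterior probability ≈ 0.0521

P(heads|C1) = 0.3; P(heads|C2) = 0.33; P(heads|C3) = 0.85.
Prior × likelihood for each source: 0.3·0.3=0.09000, 0.1·0.33=0.03300, 0.6·0.85=0.5100. Summing gives P(heads) = 0.63300.
P(Coin 2 | heads) = 0.03300 / 0.63300 = 0.0521.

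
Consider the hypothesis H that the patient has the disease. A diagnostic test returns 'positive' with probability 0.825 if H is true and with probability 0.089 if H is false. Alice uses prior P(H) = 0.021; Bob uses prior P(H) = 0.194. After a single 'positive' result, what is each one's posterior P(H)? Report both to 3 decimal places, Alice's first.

P('+'|H) = 0.825, P('+'|¬H) = 0.089.
Alice: numerator 0.825·0.021 = 0.017325; evidence = 0.017325+0.089·0.979 = 0.10446; posterior = 0.166.
Bob: numerator 0.825·0.194 = 0.16005; evidence = 0.16005+0.089·0.806 = 0.23178; posterior = 0.691.

Alice: 0.166; Bob: 0.691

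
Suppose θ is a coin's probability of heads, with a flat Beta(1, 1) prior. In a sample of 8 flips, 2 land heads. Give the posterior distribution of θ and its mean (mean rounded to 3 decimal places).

Posterior: Beta(3, 7); mean ≈ 0.300

Observing 2 successes and 6 failures updates Beta(1, 1) by adding the success and failure counts to the two shape parameters: α = 1+2 = 3, β = 1+6 = 7.
E[θ | data] = 3/(3+7) = 0.300.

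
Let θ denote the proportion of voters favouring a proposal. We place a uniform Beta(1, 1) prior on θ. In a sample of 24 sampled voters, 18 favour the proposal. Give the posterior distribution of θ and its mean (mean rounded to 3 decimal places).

Posterior: Beta(19, 7); mean ≈ 0.731

Observing 18 successes and 6 failures updates Beta(1, 1) by adding the success and failure counts to the two shape parameters: α = 1+18 = 19, β = 1+6 = 7.
Posterior mean = α/(α+β) = 19/26 = 0.731.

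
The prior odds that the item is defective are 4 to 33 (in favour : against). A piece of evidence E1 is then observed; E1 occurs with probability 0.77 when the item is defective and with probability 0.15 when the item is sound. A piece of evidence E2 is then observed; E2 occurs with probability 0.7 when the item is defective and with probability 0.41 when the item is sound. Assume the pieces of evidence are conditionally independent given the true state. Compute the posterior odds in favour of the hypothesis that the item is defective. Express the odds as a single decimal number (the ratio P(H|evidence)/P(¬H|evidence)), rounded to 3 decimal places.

Posterior odds ≈ 1.062

Prior odds = 4/33 = 0.12121. In log-odds, ln(0.12121) = -2.1102.
Add log likelihood ratios: ln(5.1333) + ln(1.7073) = 2.1707.
Posterior log-odds = 0.060465, so posterior odds = exp(0.060465) = 1.0623.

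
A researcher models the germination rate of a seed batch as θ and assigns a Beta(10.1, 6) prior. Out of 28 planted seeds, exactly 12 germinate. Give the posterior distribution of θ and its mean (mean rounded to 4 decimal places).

Posterior: Beta(22.1, 22); mean ≈ 0.5011

The binomial likelihood is conjugate to the Beta prior: with 12 successes and 16 failures, the posterior is Beta(10.1+12, 6+16) = Beta(22.1, 22).
Posterior mean = α/(α+β) = 22.1/44.1 = 0.5011.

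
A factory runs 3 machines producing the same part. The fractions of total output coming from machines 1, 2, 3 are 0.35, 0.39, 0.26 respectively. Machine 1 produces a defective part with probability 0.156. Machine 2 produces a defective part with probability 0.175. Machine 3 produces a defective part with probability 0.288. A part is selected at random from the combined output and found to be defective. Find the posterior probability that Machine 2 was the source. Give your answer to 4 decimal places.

Posterior probability ≈ 0.3452

Tabulate prior·likelihood by source: [1] prior 0.35, lik 0.156, product 0.05460; [2] prior 0.39, lik 0.175, product 0.06825; [3] prior 0.26, lik 0.288, product 0.07488.
Normalizing constant = 0.19773; the posterior for Machine 2 is its product over the sum, 0.06825/0.19773 = 0.3452.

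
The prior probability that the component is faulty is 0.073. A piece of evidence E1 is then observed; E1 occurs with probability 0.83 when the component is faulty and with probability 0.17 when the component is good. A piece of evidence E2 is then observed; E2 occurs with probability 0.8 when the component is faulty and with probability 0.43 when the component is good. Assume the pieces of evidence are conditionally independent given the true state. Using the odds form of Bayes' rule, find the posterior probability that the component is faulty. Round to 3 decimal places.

Posterior probability ≈ 0.417

Prior odds = 0.073/(1−0.073) = 0.078749.
Likelihood ratio for E1 = 0.83/0.17 = 4.8824.
Likelihood ratio for E2 = 0.8/0.43 = 1.8605.
Posterior odds = prior odds × LR₁ × LR₂ = 0.71531.
Posterior probability = odds/(1+odds) = 0.71531/1.7153 = 0.417.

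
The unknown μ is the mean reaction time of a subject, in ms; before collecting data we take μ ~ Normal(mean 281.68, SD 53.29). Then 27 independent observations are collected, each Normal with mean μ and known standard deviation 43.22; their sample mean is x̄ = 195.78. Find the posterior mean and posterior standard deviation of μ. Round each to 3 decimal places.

Posterior mean ≈ 197.823; posterior SD ≈ 8.218

Prior precision 1/τ₀² = 1/53.29² = 0.00035213; data precision n/σ² = 27/43.22² = 0.0144542.
Posterior precision = 0.00035213 + 0.0144542 = 0.0148063, giving posterior SD = 1/√0.0148063 = 8.218.
Posterior mean = (0.00035213·281.68 + 0.0144542·195.78) / 0.0148063 = 197.823.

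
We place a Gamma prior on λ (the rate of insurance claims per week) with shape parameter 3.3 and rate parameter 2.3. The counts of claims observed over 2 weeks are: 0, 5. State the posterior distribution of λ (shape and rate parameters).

Posterior: Gamma(shape=8.3, rate=4.3)

The Poisson likelihood adds the total count to the shape and the number of exposure periods to the rate. Here ∑xᵢ = 5 and n = 2, so shape 3.3→8.3 and rate 2.3→4.3.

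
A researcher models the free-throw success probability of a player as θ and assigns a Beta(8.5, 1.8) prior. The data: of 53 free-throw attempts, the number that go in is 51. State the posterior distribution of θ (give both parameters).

Posterior: Beta(59.5, 3.8)

The binomial likelihood is conjugate to the Beta prior: with 51 successes and 2 failures, the posterior is Beta(8.5+51, 1.8+2) = Beta(59.5, 3.8).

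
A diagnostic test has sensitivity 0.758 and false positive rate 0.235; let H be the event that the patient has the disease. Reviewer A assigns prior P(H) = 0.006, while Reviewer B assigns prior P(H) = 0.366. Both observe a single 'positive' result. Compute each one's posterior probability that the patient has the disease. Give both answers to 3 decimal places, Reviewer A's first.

P('+'|H) = 0.758, P('+'|¬H) = 0.235.
Reviewer A: numerator 0.758·0.006 = 0.0045480; evidence = 0.0045480+0.235·0.994 = 0.23814; posterior = 0.019.
Reviewer B: numerator 0.758·0.366 = 0.27743; evidence = 0.27743+0.235·0.634 = 0.42642; posterior = 0.651.

Reviewer A: 0.019; Reviewer B: 0.651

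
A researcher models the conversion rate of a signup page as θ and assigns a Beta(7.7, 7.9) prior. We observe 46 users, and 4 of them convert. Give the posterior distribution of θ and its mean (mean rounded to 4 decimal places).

The binomial likelihood is conjugate to the Beta prior: with 4 successes and 42 failures, the posterior is Beta(7.7+4, 7.9+42) = Beta(11.7, 49.9).
Posterior mean = α/(α+β) = 11.7/61.6 = 0.1899.

Posterior: Beta(11.7, 49.9); mean ≈ 0.1899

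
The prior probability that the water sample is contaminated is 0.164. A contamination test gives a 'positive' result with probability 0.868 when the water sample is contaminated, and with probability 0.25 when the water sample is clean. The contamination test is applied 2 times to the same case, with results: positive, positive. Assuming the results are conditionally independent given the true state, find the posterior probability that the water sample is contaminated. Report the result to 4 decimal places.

Posterior P(H) ≈ 0.7028

With H the event that the water sample is contaminated, the joint likelihood of the observed sequence is P(data|H) = 0.868·0.868 = 0.75342 and P(data|¬H) = 0.25·0.25 = 0.062500.
Bayes: P(H|data) = 0.164·0.75342 / (0.164·0.75342 + 0.836·0.062500) = 0.12356/0.17581 = 0.7028.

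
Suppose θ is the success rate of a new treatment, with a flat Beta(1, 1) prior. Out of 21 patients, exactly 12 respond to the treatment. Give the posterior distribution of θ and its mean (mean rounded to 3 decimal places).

Posterior: Beta(13, 10); mean ≈ 0.565

Observing 12 successes and 9 failures updates Beta(1, 1) by adding the success and failure counts to the two shape parameters: α = 1+12 = 13, β = 1+9 = 10.
Posterior mean = α/(α+β) = 13/23 = 0.565.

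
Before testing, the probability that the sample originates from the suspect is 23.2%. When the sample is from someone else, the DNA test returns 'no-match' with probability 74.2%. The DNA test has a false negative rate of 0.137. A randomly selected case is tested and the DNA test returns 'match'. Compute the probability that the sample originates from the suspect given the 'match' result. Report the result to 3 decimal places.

P(H | E) ≈ 0.503

Write H for 'the sample originates from the suspect'. Prior odds H:¬H = 0.232/0.768 = 0.30208. For the 'match' outcome, the likelihood ratio is 0.863/0.258 = 3.3450.
Posterior odds = 0.30208 × 3.3450 = 1.0105, so P(H|E) = 1.0105/(1+1.0105) = 0.503.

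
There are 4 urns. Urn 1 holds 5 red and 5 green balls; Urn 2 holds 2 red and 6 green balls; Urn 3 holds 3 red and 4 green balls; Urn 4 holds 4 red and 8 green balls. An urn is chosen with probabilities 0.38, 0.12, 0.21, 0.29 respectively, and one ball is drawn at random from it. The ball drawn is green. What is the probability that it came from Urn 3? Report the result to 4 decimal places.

Posterior probability ≈ 0.2022

Tabulate prior·likelihood by source: [1] prior 0.38, lik 0.5, product 0.1900; [2] prior 0.12, lik 0.75, product 0.09000; [3] prior 0.21, lik 0.5714, product 0.1200; [4] prior 0.29, lik 0.6667, product 0.1933.
Normalizing constant = 0.59333; the posterior for Urn 3 is its product over the sum, 0.1200/0.59333 = 0.2022.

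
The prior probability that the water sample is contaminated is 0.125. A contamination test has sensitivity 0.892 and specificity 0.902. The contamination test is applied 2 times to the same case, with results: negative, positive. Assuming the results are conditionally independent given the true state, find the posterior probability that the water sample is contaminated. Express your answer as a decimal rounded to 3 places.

Posterior P(H) ≈ 0.135

With H the event that the water sample is contaminated, the joint likelihood of the observed sequence is P(data|H) = 0.108·0.892 = 0.096336 and P(data|¬H) = 0.902·0.098 = 0.088396.
Bayes: P(H|data) = 0.125·0.096336 / (0.125·0.096336 + 0.875·0.088396) = 0.012042/0.089388 = 0.1347.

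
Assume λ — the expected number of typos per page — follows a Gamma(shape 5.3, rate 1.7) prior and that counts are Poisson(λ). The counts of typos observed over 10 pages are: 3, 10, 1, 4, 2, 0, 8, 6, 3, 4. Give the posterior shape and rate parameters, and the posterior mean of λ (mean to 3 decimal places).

The Poisson likelihood adds the total count to the shape and the number of exposure periods to the rate. Here ∑xᵢ = 41 and n = 10, so shape 5.3→46.3 and rate 1.7→11.7.
Posterior mean = shape/rate = 46.3/11.7 = 3.957.

Posterior: Gamma(shape=46.3, rate=11.7); mean ≈ 3.957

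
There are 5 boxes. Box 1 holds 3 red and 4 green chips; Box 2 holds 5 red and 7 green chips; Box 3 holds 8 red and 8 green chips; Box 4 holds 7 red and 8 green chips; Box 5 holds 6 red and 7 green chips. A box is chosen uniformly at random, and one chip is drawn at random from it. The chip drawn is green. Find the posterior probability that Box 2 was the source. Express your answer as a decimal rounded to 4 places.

Tabulate prior·likelihood by source: [1] prior 0.2, lik 0.5714, product 0.1143; [2] prior 0.2, lik 0.5833, product 0.1167; [3] prior 0.2, lik 0.5, product 0.1000; [4] prior 0.2, lik 0.5333, product 0.1067; [5] prior 0.2, lik 0.5385, product 0.1077.
Normalizing constant = 0.54531; the posterior for Box 2 is its product over the sum, 0.1167/0.54531 = 0.2139.

Posterior probability ≈ 0.2139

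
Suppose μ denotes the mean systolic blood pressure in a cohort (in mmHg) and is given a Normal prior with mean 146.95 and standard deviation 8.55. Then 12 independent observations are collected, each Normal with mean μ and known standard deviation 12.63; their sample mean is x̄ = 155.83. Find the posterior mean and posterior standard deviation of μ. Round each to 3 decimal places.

Posterior mean ≈ 154.464; posterior SD ≈ 3.354

With known σ, the Normal prior is conjugate. Weight on the data is w = (n/σ²)/(n/σ² + 1/τ₀²) = 0.0752271/(0.0752271+0.0136794) = 0.84614.
Posterior mean = w·x̄ + (1−w)·μ₀ = 0.84614·155.83 + 0.15386·146.95 = 154.464. Posterior variance = 1/(0.0752271+0.0136794) = 11.2478, so SD = 3.354.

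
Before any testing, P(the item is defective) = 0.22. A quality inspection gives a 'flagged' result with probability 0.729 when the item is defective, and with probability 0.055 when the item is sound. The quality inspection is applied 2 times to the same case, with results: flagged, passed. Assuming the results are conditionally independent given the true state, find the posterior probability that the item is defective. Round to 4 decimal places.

Posterior P(H) ≈ 0.5174

With H the event that the item is defective, the joint likelihood of the observed sequence is P(data|H) = 0.729·0.271 = 0.19756 and P(data|¬H) = 0.055·0.945 = 0.051975.
Bayes: P(H|data) = 0.22·0.19756 / (0.22·0.19756 + 0.78·0.051975) = 0.043463/0.084003 = 0.5174.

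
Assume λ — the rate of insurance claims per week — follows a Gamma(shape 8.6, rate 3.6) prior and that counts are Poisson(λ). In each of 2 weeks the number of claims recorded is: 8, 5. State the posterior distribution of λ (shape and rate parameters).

The Poisson likelihood adds the total count to the shape and the number of exposure periods to the rate. Here ∑xᵢ = 13 and n = 2, so shape 8.6→21.6 and rate 3.6→5.6.

Posterior: Gamma(shape=21.6, rate=5.6)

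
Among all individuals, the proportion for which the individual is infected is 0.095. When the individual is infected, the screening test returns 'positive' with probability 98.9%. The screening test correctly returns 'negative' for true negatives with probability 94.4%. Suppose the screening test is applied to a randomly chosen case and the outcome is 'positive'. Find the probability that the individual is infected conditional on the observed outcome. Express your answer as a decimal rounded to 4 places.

Write H for 'the individual is infected'. Prior odds H:¬H = 0.095/0.905 = 0.10497. For the 'positive' outcome, the likelihood ratio is 0.989/0.056 = 17.661.
Posterior odds = 0.10497 × 17.661 = 1.8539, so P(H|E) = 1.8539/(1+1.8539) = 0.6496.

P(H | E) ≈ 0.6496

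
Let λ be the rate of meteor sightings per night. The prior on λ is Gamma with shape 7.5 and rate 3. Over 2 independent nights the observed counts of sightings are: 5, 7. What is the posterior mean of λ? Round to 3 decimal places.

Total count ∑xᵢ = 12 over n = 2 nights.
Gamma is conjugate to the Poisson likelihood: posterior is Gamma(shape = 7.5+12 = 19.5, rate = 3+2 = 5).
Posterior mean = shape/rate = 19.5/5 = 3.900.

Posterior mean ≈ 3.900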